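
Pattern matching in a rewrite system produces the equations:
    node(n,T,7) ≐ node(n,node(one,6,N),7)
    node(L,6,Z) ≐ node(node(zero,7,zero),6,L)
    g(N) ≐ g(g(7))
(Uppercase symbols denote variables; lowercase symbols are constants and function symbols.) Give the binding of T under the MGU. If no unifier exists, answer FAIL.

node(one,6,g(7))

Decompose node/3: n ≐ n,  T ≐ node(one,6,N),  7 ≐ 7.
Delete trivial equation n ≐ n.
Bind T := node(one,6,N); no other remaining equation mentions T.
Delete trivial equation 7 ≐ 7.
Decompose node/3: L ≐ node(zero,7,zero),  6 ≐ 6,  Z ≐ L.
Bind L := node(zero,7,zero); substituting into the one remaining equation that mentions L gives: Z ≐ node(zero,7,zero).
Delete trivial equation 6 ≐ 6.
Bind Z := node(zero,7,zero); no other remaining equation mentions Z.
Decompose g/1: N ≐ g(7).
Bind N := g(7). Substituting into the earlier binding gives T := node(one,6,g(7)).
MGU = { T -> node(one,6,g(7)), L -> node(zero,7,zero), Z -> node(zero,7,zero), N -> g(7) }, so T -> node(one,6,g(7)).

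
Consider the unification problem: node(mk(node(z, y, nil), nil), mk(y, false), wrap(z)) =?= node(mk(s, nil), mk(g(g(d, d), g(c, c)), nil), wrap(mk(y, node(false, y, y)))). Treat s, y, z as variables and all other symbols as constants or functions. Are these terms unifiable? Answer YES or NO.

Decompose node/3: mk(node(z, y, nil), nil) =?= mk(s, nil),  mk(y, false) =?= mk(g(g(d, d), g(c, c)), nil),  wrap(z) =?= wrap(mk(y, node(false, y, y))).
Decompose mk/2: node(z, y, nil) =?= s,  nil =?= nil.
Bind s := node(z, y, nil); no other remaining equation mentions s.
Delete trivial equation nil =?= nil.
Decompose mk/2: y =?= g(g(d, d), g(c, c)),  false =?= nil.
Bind y := g(g(d, d), g(c, c)); substituting into the one remaining equation that mentions y gives: wrap(z) =?= wrap(mk(g(g(d, d), g(c, c)), node(false, g(g(d, d), g(c, c)), g(g(d, d), g(c, c))))). Substituting into the earlier binding gives s := node(z, g(g(d, d), g(c, c)), nil).
Clash: constants false and nil differ; no unifier exists.

NO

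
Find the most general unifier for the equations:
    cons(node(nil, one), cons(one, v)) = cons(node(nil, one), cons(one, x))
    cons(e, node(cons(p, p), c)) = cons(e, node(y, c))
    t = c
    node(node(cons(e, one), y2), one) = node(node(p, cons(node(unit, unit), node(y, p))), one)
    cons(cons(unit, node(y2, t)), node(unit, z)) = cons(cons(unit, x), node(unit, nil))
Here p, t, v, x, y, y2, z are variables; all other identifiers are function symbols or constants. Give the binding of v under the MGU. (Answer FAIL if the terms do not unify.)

node(cons(node(unit, unit), node(cons(cons(e, one), cons(e, one)), cons(e, one))), c)

Decompose cons/2: node(nil, one) = node(nil, one),  cons(one, v) = cons(one, x).
Delete trivial equation node(nil, one) = node(nil, one).
Decompose cons/2: one = one,  v = x.
Delete trivial equation one = one.
Bind v := x; no other remaining equation mentions v.
Decompose cons/2: e = e,  node(cons(p, p), c) = node(y, c).
Delete trivial equation e = e.
Decompose node/2: cons(p, p) = y,  c = c.
Bind y := cons(p, p); substituting into the one remaining equation that mentions y gives: node(node(cons(e, one), y2), one) = node(node(p, cons(node(unit, unit), node(cons(p, p), p))), one).
Delete trivial equation c = c.
Bind t := c; substituting into the one remaining equation that mentions t gives: cons(cons(unit, node(y2, c)), node(unit, z)) = cons(cons(unit, x), node(unit, nil)).
Decompose node/2: node(cons(e, one), y2) = node(p, cons(node(unit, unit), node(cons(p, p), p))),  one = one.
Decompose node/2: cons(e, one) = p,  y2 = cons(node(unit, unit), node(cons(p, p), p)).
Bind p := cons(e, one); substituting into the one remaining equation that mentions p gives: y2 = cons(node(unit, unit), node(cons(cons(e, one), cons(e, one)), cons(e, one))). Substituting into the earlier binding gives y := cons(cons(e, one), cons(e, one)).
Bind y2 := cons(node(unit, unit), node(cons(cons(e, one), cons(e, one)), cons(e, one))); substituting into the one remaining equation that mentions y2 gives: cons(cons(unit, node(cons(node(unit, unit), node(cons(cons(e, one), cons(e, one)), cons(e, one))), c)), node(unit, z)) = cons(cons(unit, x), node(unit, nil)).
Delete trivial equation one = one.
Decompose cons/2: cons(unit, node(cons(node(unit, unit), node(cons(cons(e, one), cons(e, one)), cons(e, one))), c)) = cons(unit, x),  node(unit, z) = node(unit, nil).
Decompose cons/2: unit = unit,  node(cons(node(unit, unit), node(cons(cons(e, one), cons(e, one)), cons(e, one))), c) = x.
Delete trivial equation unit = unit.
Bind x := node(cons(node(unit, unit), node(cons(cons(e, one), cons(e, one)), cons(e, one))), c); no other remaining equation mentions x. Substituting into the earlier binding gives v := node(cons(node(unit, unit), node(cons(cons(e, one), cons(e, one)), cons(e, one))), c).
Decompose node/2: unit = unit,  z = nil.
Delete trivial equation unit = unit.
Bind z := nil.
MGU = { v ↦ node(cons(node(unit, unit), node(cons(cons(e, one), cons(e, one)), cons(e, one))), c), y ↦ cons(cons(e, one), cons(e, one)), t ↦ c, p ↦ cons(e, one), y2 ↦ cons(node(unit, unit), node(cons(cons(e, one), cons(e, one)), cons(e, one))), x ↦ node(cons(node(unit, unit), node(cons(cons(e, one), cons(e, one)), cons(e, one))), c), z ↦ nil }, so v ↦ node(cons(node(unit, unit), node(cons(cons(e, one), cons(e, one)), cons(e, one))), c).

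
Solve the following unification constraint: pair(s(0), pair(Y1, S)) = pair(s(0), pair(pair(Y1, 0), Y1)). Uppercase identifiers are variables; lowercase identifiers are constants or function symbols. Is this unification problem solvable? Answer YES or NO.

NO

Decompose pair/2: s(0) = s(0),  pair(Y1, S) = pair(pair(Y1, 0), Y1).
Delete trivial equation s(0) = s(0).
Decompose pair/2: Y1 = pair(Y1, 0),  S = Y1.
Occurs check fails: Y1 occurs in pair(Y1, 0); the equation Y1 = pair(Y1, 0) has no finite solution.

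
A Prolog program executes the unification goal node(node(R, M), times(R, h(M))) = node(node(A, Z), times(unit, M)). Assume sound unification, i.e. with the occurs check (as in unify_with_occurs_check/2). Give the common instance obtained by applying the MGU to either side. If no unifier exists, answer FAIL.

FAIL

Decompose node/2: node(R, M) = node(A, Z),  times(R, h(M)) = times(unit, M).
Decompose node/2: R = A,  M = Z.
Bind R := A; substituting into the one remaining equation that mentions R gives: times(A, h(M)) = times(unit, M).
Bind M := Z; substituting into the remaining equation gives: times(A, h(Z)) = times(unit, Z).
Decompose times/2: A = unit,  h(Z) = Z.
Bind A := unit; no other remaining equation mentions A. Substituting into the earlier binding gives R := unit.
Occurs check fails: Z occurs in h(Z); the equation Z = h(Z) has no finite solution.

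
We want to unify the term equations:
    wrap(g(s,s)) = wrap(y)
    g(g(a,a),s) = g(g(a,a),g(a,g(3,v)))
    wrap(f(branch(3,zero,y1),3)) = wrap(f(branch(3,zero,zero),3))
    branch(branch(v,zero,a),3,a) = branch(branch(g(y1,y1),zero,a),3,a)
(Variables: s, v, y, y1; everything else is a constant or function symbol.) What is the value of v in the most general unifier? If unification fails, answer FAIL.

g(zero,zero)

Decompose wrap/1: g(s,s) = y.
Bind y := g(s,s); no other remaining equation mentions y.
Decompose g/2: g(a,a) = g(a,a),  s = g(a,g(3,v)).
Delete trivial equation g(a,a) = g(a,a).
Bind s := g(a,g(3,v)); no other remaining equation mentions s. Substituting into the earlier binding gives y := g(g(a,g(3,v)),g(a,g(3,v))).
Decompose wrap/1: f(branch(3,zero,y1),3) = f(branch(3,zero,zero),3).
Decompose f/2: branch(3,zero,y1) = branch(3,zero,zero),  3 = 3.
Decompose branch/3: 3 = 3,  zero = zero,  y1 = zero.
Delete trivial equation 3 = 3.
Delete trivial equation zero = zero.
Bind y1 := zero; substituting into the one remaining equation that mentions y1 gives: branch(branch(v,zero,a),3,a) = branch(branch(g(zero,zero),zero,a),3,a).
Delete trivial equation 3 = 3.
Decompose branch/3: branch(v,zero,a) = branch(g(zero,zero),zero,a),  3 = 3,  a = a.
Decompose branch/3: v = g(zero,zero),  zero = zero,  a = a.
Bind v := g(zero,zero); no other remaining equation mentions v. Substituting into the earlier bindings gives y := g(g(a,g(3,g(zero,zero))),g(a,g(3,g(zero,zero)))), s := g(a,g(3,g(zero,zero))).
Delete trivial equation zero = zero.
Delete trivial equation a = a.
Delete trivial equation 3 = 3.
Delete trivial equation a = a.
MGU = { y ↦ g(g(a,g(3,g(zero,zero))),g(a,g(3,g(zero,zero)))), s ↦ g(a,g(3,g(zero,zero))), y1 ↦ zero, v ↦ g(zero,zero) }, so v ↦ g(zero,zero).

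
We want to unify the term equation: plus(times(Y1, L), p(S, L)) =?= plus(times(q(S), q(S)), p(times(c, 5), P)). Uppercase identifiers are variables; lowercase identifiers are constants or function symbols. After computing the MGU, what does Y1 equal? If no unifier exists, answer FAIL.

q(times(c, 5))

Decompose plus/2: times(Y1, L) =?= times(q(S), q(S)),  p(S, L) =?= p(times(c, 5), P).
Decompose times/2: Y1 =?= q(S),  L =?= q(S).
Bind Y1 := q(S); no other remaining equation mentions Y1.
Bind L := q(S); substituting into the remaining equation gives: p(S, q(S)) =?= p(times(c, 5), P).
Decompose p/2: S =?= times(c, 5),  q(S) =?= P.
Bind S := times(c, 5); substituting into the remaining equation gives: q(times(c, 5)) =?= P. Substituting into the earlier bindings gives Y1 := q(times(c, 5)), L := q(times(c, 5)).
Bind P := q(times(c, 5)).
MGU = { Y1 -> q(times(c, 5)), L -> q(times(c, 5)), S -> times(c, 5), P -> q(times(c, 5)) }, so Y1 -> q(times(c, 5)).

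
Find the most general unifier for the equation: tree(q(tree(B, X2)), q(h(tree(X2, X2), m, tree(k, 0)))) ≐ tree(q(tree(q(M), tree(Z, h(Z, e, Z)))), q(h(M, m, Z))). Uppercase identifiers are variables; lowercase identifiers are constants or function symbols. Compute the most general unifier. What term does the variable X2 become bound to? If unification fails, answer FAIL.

tree(tree(k, 0), h(tree(k, 0), e, tree(k, 0)))

Decompose tree/2: q(tree(B, X2)) ≐ q(tree(q(M), tree(Z, h(Z, e, Z)))),  q(h(tree(X2, X2), m, tree(k, 0))) ≐ q(h(M, m, Z)).
Decompose q/1: tree(B, X2) ≐ tree(q(M), tree(Z, h(Z, e, Z))).
Decompose tree/2: B ≐ q(M),  X2 ≐ tree(Z, h(Z, e, Z)).
Bind B := q(M); no other remaining equation mentions B.
Bind X2 := tree(Z, h(Z, e, Z)); substituting into the remaining equation gives: q(h(tree(tree(Z, h(Z, e, Z)), tree(Z, h(Z, e, Z))), m, tree(k, 0))) ≐ q(h(M, m, Z)).
Decompose q/1: h(tree(tree(Z, h(Z, e, Z)), tree(Z, h(Z, e, Z))), m, tree(k, 0)) ≐ h(M, m, Z).
Decompose h/3: tree(tree(Z, h(Z, e, Z)), tree(Z, h(Z, e, Z))) ≐ M,  m ≐ m,  tree(k, 0) ≐ Z.
Bind M := tree(tree(Z, h(Z, e, Z)), tree(Z, h(Z, e, Z))); no other remaining equation mentions M. Substituting into the earlier binding gives B := q(tree(tree(Z, h(Z, e, Z)), tree(Z, h(Z, e, Z)))).
Delete trivial equation m ≐ m.
Bind Z := tree(k, 0). Substituting into the earlier bindings gives B := q(tree(tree(tree(k, 0), h(tree(k, 0), e, tree(k, 0))), tree(tree(k, 0), h(tree(k, 0), e, tree(k, 0))))), X2 := tree(tree(k, 0), h(tree(k, 0), e, tree(k, 0))), M := tree(tree(tree(k, 0), h(tree(k, 0), e, tree(k, 0))), tree(tree(k, 0), h(tree(k, 0), e, tree(k, 0)))).
MGU = { B ↦ q(tree(tree(tree(k, 0), h(tree(k, 0), e, tree(k, 0))), tree(tree(k, 0), h(tree(k, 0), e, tree(k, 0))))), X2 ↦ tree(tree(k, 0), h(tree(k, 0), e, tree(k, 0))), M ↦ tree(tree(tree(k, 0), h(tree(k, 0), e, tree(k, 0))), tree(tree(k, 0), h(tree(k, 0), e, tree(k, 0)))), Z ↦ tree(k, 0) }, so X2 ↦ tree(tree(k, 0), h(tree(k, 0), e, tree(k, 0))).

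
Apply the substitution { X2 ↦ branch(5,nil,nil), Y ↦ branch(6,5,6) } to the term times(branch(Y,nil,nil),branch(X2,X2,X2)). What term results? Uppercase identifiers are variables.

times(branch(branch(6,5,6),nil,nil),branch(branch(5,nil,nil),branch(5,nil,nil),branch(5,nil,nil)))

Replace each occurrence of X2 with branch(5,nil,nil).
Replace each occurrence of Y with branch(6,5,6).
Result: times(branch(branch(6,5,6),nil,nil),branch(branch(5,nil,nil),branch(5,nil,nil),branch(5,nil,nil))).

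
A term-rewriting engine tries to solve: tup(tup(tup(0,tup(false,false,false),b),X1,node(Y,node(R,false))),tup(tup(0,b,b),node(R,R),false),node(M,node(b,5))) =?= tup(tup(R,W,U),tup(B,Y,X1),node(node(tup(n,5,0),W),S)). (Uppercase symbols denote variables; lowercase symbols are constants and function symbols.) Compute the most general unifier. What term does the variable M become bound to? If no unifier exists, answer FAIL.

Decompose tup/3: tup(tup(0,tup(false,false,false),b),X1,node(Y,node(R,false))) =?= tup(R,W,U),  tup(tup(0,b,b),node(R,R),false) =?= tup(B,Y,X1),  node(M,node(b,5)) =?= node(node(tup(n,5,0),W),S).
Decompose tup/3: tup(0,tup(false,false,false),b) =?= R,  X1 =?= W,  node(Y,node(R,false)) =?= U.
Bind R := tup(0,tup(false,false,false),b); substituting into the 2 remaining equations that mention R gives: node(Y,node(tup(0,tup(false,false,false),b),false)) =?= U,  tup(tup(0,b,b),node(tup(0,tup(false,false,false),b),tup(0,tup(false,false,false),b)),false) =?= tup(B,Y,X1).
Bind X1 := W; substituting into the one remaining equation that mentions X1 gives: tup(tup(0,b,b),node(tup(0,tup(false,false,false),b),tup(0,tup(false,false,false),b)),false) =?= tup(B,Y,W).
Bind U := node(Y,node(tup(0,tup(false,false,false),b),false)); no other remaining equation mentions U.
Decompose tup/3: tup(0,b,b) =?= B,  node(tup(0,tup(false,false,false),b),tup(0,tup(false,false,false),b)) =?= Y,  false =?= W.
Bind B := tup(0,b,b); no other remaining equation mentions B.
Bind Y := node(tup(0,tup(false,false,false),b),tup(0,tup(false,false,false),b)); no other remaining equation mentions Y. Substituting into the earlier binding gives U := node(node(tup(0,tup(false,false,false),b),tup(0,tup(false,false,false),b)),node(tup(0,tup(false,false,false),b),false)).
Bind W := false; substituting into the remaining equation gives: node(M,node(b,5)) =?= node(node(tup(n,5,0),false),S). Substituting into the earlier binding gives X1 := false.
Decompose node/2: M =?= node(tup(n,5,0),false),  node(b,5) =?= S.
Bind M := node(tup(n,5,0),false); no other remaining equation mentions M.
Bind S := node(b,5).
MGU = { R := tup(0,tup(false,false,false),b), X1 := false, U := node(node(tup(0,tup(false,false,false),b),tup(0,tup(false,false,false),b)),node(tup(0,tup(false,false,false),b),false)), B := tup(0,b,b), Y := node(tup(0,tup(false,false,false),b),tup(0,tup(false,false,false),b)), W := false, M := node(tup(n,5,0),false), S := node(b,5) }, so M := node(tup(n,5,0),false).

node(tup(n,5,0),false)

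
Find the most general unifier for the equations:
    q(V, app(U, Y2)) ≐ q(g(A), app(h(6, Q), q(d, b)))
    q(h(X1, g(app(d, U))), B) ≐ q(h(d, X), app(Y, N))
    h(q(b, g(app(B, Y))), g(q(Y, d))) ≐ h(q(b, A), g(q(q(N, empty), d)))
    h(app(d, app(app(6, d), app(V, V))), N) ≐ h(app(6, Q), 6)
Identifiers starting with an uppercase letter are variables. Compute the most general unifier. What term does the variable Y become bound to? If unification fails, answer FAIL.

FAIL

Decompose q/2: V ≐ g(A),  app(U, Y2) ≐ app(h(6, Q), q(d, b)).
Bind V := g(A); substituting into the one remaining equation that mentions V gives: h(app(d, app(app(6, d), app(g(A), g(A)))), N) ≐ h(app(6, Q), 6).
Decompose app/2: U ≐ h(6, Q),  Y2 ≐ q(d, b).
Bind U := h(6, Q); substituting into the one remaining equation that mentions U gives: q(h(X1, g(app(d, h(6, Q)))), B) ≐ q(h(d, X), app(Y, N)).
Bind Y2 := q(d, b); no other remaining equation mentions Y2.
Decompose q/2: h(X1, g(app(d, h(6, Q)))) ≐ h(d, X),  B ≐ app(Y, N).
Decompose h/2: X1 ≐ d,  g(app(d, h(6, Q))) ≐ X.
Bind X1 := d; no other remaining equation mentions X1.
Bind X := g(app(d, h(6, Q))); no other remaining equation mentions X.
Bind B := app(Y, N); substituting into the one remaining equation that mentions B gives: h(q(b, g(app(app(Y, N), Y))), g(q(Y, d))) ≐ h(q(b, A), g(q(q(N, empty), d))).
Decompose h/2: q(b, g(app(app(Y, N), Y))) ≐ q(b, A),  g(q(Y, d)) ≐ g(q(q(N, empty), d)).
Decompose q/2: b ≐ b,  g(app(app(Y, N), Y)) ≐ A.
Delete trivial equation b ≐ b.
Bind A := g(app(app(Y, N), Y)); substituting into the one remaining equation that mentions A gives: h(app(d, app(app(6, d), app(g(g(app(app(Y, N), Y))), g(g(app(app(Y, N), Y)))))), N) ≐ h(app(6, Q), 6). Substituting into the earlier binding gives V := g(g(app(app(Y, N), Y))).
Decompose g/1: q(Y, d) ≐ q(q(N, empty), d).
Decompose q/2: Y ≐ q(N, empty),  d ≐ d.
Bind Y := q(N, empty); substituting into the one remaining equation that mentions Y gives: h(app(d, app(app(6, d), app(g(g(app(app(q(N, empty), N), q(N, empty)))), g(g(app(app(q(N, empty), N), q(N, empty))))))), N) ≐ h(app(6, Q), 6). Substituting into the earlier bindings gives V := g(g(app(app(q(N, empty), N), q(N, empty)))), B := app(q(N, empty), N), A := g(app(app(q(N, empty), N), q(N, empty))).
Delete trivial equation d ≐ d.
Decompose h/2: app(d, app(app(6, d), app(g(g(app(app(q(N, empty), N), q(N, empty)))), g(g(app(app(q(N, empty), N), q(N, empty))))))) ≐ app(6, Q),  N ≐ 6.
Decompose app/2: d ≐ 6,  app(app(6, d), app(g(g(app(app(q(N, empty), N), q(N, empty)))), g(g(app(app(q(N, empty), N), q(N, empty)))))) ≐ Q.
Clash: constants d and 6 differ; no unifier exists.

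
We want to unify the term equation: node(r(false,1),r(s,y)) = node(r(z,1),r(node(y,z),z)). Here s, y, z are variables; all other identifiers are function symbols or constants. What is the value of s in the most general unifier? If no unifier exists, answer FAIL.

node(false,false)

Decompose node/2: r(false,1) = r(z,1),  r(s,y) = r(node(y,z),z).
Decompose r/2: false = z,  1 = 1.
Bind z := false; substituting into the one remaining equation that mentions z gives: r(s,y) = r(node(y,false),false).
Delete trivial equation 1 = 1.
Decompose r/2: s = node(y,false),  y = false.
Bind s := node(y,false); no other remaining equation mentions s.
Bind y := false. Substituting into the earlier binding gives s := node(false,false).
MGU = { z ↦ false, s ↦ node(false,false), y ↦ false }, so s ↦ node(false,false).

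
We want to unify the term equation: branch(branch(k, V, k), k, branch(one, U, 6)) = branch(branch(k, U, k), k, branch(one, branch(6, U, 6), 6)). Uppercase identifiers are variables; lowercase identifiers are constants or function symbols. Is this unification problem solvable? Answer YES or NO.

Decompose branch/3: branch(k, V, k) = branch(k, U, k),  k = k,  branch(one, U, 6) = branch(one, branch(6, U, 6), 6).
Decompose branch/3: k = k,  V = U,  k = k.
Delete trivial equation k = k.
Bind V := U; no other remaining equation mentions V.
Delete trivial equation k = k.
Delete trivial equation k = k.
Decompose branch/3: one = one,  U = branch(6, U, 6),  6 = 6.
Delete trivial equation one = one.
Occurs check fails: U occurs in branch(6, U, 6); the equation U = branch(6, U, 6) has no finite solution.

NO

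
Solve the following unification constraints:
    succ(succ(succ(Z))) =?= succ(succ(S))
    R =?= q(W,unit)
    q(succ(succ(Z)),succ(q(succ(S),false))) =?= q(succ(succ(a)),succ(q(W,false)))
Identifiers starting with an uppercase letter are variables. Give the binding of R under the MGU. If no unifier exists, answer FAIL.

Decompose succ/1: succ(succ(Z)) =?= succ(S).
Decompose succ/1: succ(Z) =?= S.
Bind S := succ(Z); substituting into the one remaining equation that mentions S gives: q(succ(succ(Z)),succ(q(succ(succ(Z)),false))) =?= q(succ(succ(a)),succ(q(W,false))).
Bind R := q(W,unit); no other remaining equation mentions R.
Decompose q/2: succ(succ(Z)) =?= succ(succ(a)),  succ(q(succ(succ(Z)),false)) =?= succ(q(W,false)).
Decompose succ/1: succ(Z) =?= succ(a).
Decompose succ/1: Z =?= a.
Bind Z := a; substituting into the remaining equation gives: succ(q(succ(succ(a)),false)) =?= succ(q(W,false)). Substituting into the earlier binding gives S := succ(a).
Decompose succ/1: q(succ(succ(a)),false) =?= q(W,false).
Decompose q/2: succ(succ(a)) =?= W,  false =?= false.
Bind W := succ(succ(a)); no other remaining equation mentions W. Substituting into the earlier binding gives R := q(succ(succ(a)),unit).
Delete trivial equation false =?= false.
MGU = { S ↦ succ(a), R ↦ q(succ(succ(a)),unit), Z ↦ a, W ↦ succ(succ(a)) }, so R ↦ q(succ(succ(a)),unit).

q(succ(succ(a)),unit)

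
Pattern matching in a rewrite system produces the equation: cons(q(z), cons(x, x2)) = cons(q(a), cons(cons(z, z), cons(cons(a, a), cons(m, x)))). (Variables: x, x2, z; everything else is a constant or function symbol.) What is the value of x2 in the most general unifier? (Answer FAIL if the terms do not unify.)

cons(cons(a, a), cons(m, cons(a, a)))

Decompose cons/2: q(z) = q(a),  cons(x, x2) = cons(cons(z, z), cons(cons(a, a), cons(m, x))).
Decompose q/1: z = a.
Bind z := a; substituting into the remaining equation gives: cons(x, x2) = cons(cons(a, a), cons(cons(a, a), cons(m, x))).
Decompose cons/2: x = cons(a, a),  x2 = cons(cons(a, a), cons(m, x)).
Bind x := cons(a, a); substituting into the remaining equation gives: x2 = cons(cons(a, a), cons(m, cons(a, a))).
Bind x2 := cons(cons(a, a), cons(m, cons(a, a))).
MGU = { z ↦ a, x ↦ cons(a, a), x2 ↦ cons(cons(a, a), cons(m, cons(a, a))) }, so x2 ↦ cons(cons(a, a), cons(m, cons(a, a))).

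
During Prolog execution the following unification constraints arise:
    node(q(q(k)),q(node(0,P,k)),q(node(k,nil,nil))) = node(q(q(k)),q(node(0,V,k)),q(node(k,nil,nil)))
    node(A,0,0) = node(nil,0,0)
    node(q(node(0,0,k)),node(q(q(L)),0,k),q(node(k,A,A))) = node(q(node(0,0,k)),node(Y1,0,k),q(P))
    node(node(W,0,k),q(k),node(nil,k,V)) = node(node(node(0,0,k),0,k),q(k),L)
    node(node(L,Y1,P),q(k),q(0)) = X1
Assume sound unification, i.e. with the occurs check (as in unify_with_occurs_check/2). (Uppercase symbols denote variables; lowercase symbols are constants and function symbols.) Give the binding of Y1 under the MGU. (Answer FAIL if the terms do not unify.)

Decompose node/3: q(q(k)) = q(q(k)),  q(node(0,P,k)) = q(node(0,V,k)),  q(node(k,nil,nil)) = q(node(k,nil,nil)).
Delete trivial equation q(q(k)) = q(q(k)).
Decompose q/1: node(0,P,k) = node(0,V,k).
Decompose node/3: 0 = 0,  P = V,  k = k.
Delete trivial equation 0 = 0.
Bind P := V; substituting into the 2 remaining equations that mention P gives: node(q(node(0,0,k)),node(q(q(L)),0,k),q(node(k,A,A))) = node(q(node(0,0,k)),node(Y1,0,k),q(V)),  node(node(L,Y1,V),q(k),q(0)) = X1.
Delete trivial equation k = k.
Delete trivial equation q(node(k,nil,nil)) = q(node(k,nil,nil)).
Decompose node/3: A = nil,  0 = 0,  0 = 0.
Bind A := nil; substituting into the one remaining equation that mentions A gives: node(q(node(0,0,k)),node(q(q(L)),0,k),q(node(k,nil,nil))) = node(q(node(0,0,k)),node(Y1,0,k),q(V)).
Delete trivial equation 0 = 0.
Delete trivial equation 0 = 0.
Decompose node/3: q(node(0,0,k)) = q(node(0,0,k)),  node(q(q(L)),0,k) = node(Y1,0,k),  q(node(k,nil,nil)) = q(V).
Delete trivial equation q(node(0,0,k)) = q(node(0,0,k)).
Decompose node/3: q(q(L)) = Y1,  0 = 0,  k = k.
Bind Y1 := q(q(L)); substituting into the one remaining equation that mentions Y1 gives: node(node(L,q(q(L)),V),q(k),q(0)) = X1.
Delete trivial equation 0 = 0.
Delete trivial equation k = k.
Decompose q/1: node(k,nil,nil) = V.
Bind V := node(k,nil,nil); substituting into the remaining equations gives: node(node(W,0,k),q(k),node(nil,k,node(k,nil,nil))) = node(node(node(0,0,k),0,k),q(k),L),  node(node(L,q(q(L)),node(k,nil,nil)),q(k),q(0)) = X1. Substituting into the earlier binding gives P := node(k,nil,nil).
Decompose node/3: node(W,0,k) = node(node(0,0,k),0,k),  q(k) = q(k),  node(nil,k,node(k,nil,nil)) = L.
Decompose node/3: W = node(0,0,k),  0 = 0,  k = k.
Bind W := node(0,0,k); no other remaining equation mentions W.
Delete trivial equation 0 = 0.
Delete trivial equation k = k.
Delete trivial equation q(k) = q(k).
Bind L := node(nil,k,node(k,nil,nil)); substituting into the remaining equation gives: node(node(node(nil,k,node(k,nil,nil)),q(q(node(nil,k,node(k,nil,nil)))),node(k,nil,nil)),q(k),q(0)) = X1. Substituting into the earlier binding gives Y1 := q(q(node(nil,k,node(k,nil,nil)))).
Bind X1 := node(node(node(nil,k,node(k,nil,nil)),q(q(node(nil,k,node(k,nil,nil)))),node(k,nil,nil)),q(k),q(0)).
MGU = { P ↦ node(k,nil,nil), A ↦ nil, Y1 ↦ q(q(node(nil,k,node(k,nil,nil)))), V ↦ node(k,nil,nil), W ↦ node(0,0,k), L ↦ node(nil,k,node(k,nil,nil)), X1 ↦ node(node(node(nil,k,node(k,nil,nil)),q(q(node(nil,k,node(k,nil,nil)))),node(k,nil,nil)),q(k),q(0)) }, so Y1 ↦ q(q(node(nil,k,node(k,nil,nil)))).

q(q(node(nil,k,node(k,nil,nil))))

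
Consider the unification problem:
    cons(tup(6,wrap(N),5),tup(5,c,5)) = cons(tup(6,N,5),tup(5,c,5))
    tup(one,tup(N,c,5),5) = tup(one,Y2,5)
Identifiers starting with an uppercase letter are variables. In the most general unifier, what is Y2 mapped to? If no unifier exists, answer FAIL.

Decompose cons/2: tup(6,wrap(N),5) = tup(6,N,5),  tup(5,c,5) = tup(5,c,5).
Decompose tup/3: 6 = 6,  wrap(N) = N,  5 = 5.
Delete trivial equation 6 = 6.
Occurs check fails: N occurs in wrap(N); the equation N = wrap(N) has no finite solution.

FAIL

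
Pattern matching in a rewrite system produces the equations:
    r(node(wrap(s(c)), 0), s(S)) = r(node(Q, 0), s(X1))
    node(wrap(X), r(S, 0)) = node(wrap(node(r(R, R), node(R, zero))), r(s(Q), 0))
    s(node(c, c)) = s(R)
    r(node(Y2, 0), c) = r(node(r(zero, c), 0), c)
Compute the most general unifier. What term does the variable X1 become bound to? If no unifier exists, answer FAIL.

s(wrap(s(c)))

Decompose r/2: node(wrap(s(c)), 0) = node(Q, 0),  s(S) = s(X1).
Decompose node/2: wrap(s(c)) = Q,  0 = 0.
Bind Q := wrap(s(c)); substituting into the one remaining equation that mentions Q gives: node(wrap(X), r(S, 0)) = node(wrap(node(r(R, R), node(R, zero))), r(s(wrap(s(c))), 0)).
Delete trivial equation 0 = 0.
Decompose s/1: S = X1.
Bind S := X1; substituting into the one remaining equation that mentions S gives: node(wrap(X), r(X1, 0)) = node(wrap(node(r(R, R), node(R, zero))), r(s(wrap(s(c))), 0)).
Decompose node/2: wrap(X) = wrap(node(r(R, R), node(R, zero))),  r(X1, 0) = r(s(wrap(s(c))), 0).
Decompose wrap/1: X = node(r(R, R), node(R, zero)).
Bind X := node(r(R, R), node(R, zero)); no other remaining equation mentions X.
Decompose r/2: X1 = s(wrap(s(c))),  0 = 0.
Bind X1 := s(wrap(s(c))); no other remaining equation mentions X1. Substituting into the earlier binding gives S := s(wrap(s(c))).
Delete trivial equation 0 = 0.
Decompose s/1: node(c, c) = R.
Bind R := node(c, c); no other remaining equation mentions R. Substituting into the earlier binding gives X := node(r(node(c, c), node(c, c)), node(node(c, c), zero)).
Decompose r/2: node(Y2, 0) = node(r(zero, c), 0),  c = c.
Decompose node/2: Y2 = r(zero, c),  0 = 0.
Bind Y2 := r(zero, c); no other remaining equation mentions Y2.
Delete trivial equation 0 = 0.
Delete trivial equation c = c.
MGU = { Q := wrap(s(c)), S := s(wrap(s(c))), X := node(r(node(c, c), node(c, c)), node(node(c, c), zero)), X1 := s(wrap(s(c))), R := node(c, c), Y2 := r(zero, c) }, so X1 := s(wrap(s(c))).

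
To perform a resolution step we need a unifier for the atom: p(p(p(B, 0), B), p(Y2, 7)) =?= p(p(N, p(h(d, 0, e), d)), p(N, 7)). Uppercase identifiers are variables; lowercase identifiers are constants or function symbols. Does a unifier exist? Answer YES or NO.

Decompose p/2: p(p(B, 0), B) =?= p(N, p(h(d, 0, e), d)),  p(Y2, 7) =?= p(N, 7).
Decompose p/2: p(B, 0) =?= N,  B =?= p(h(d, 0, e), d).
Bind N := p(B, 0); substituting into the one remaining equation that mentions N gives: p(Y2, 7) =?= p(p(B, 0), 7).
Bind B := p(h(d, 0, e), d); substituting into the remaining equation gives: p(Y2, 7) =?= p(p(p(h(d, 0, e), d), 0), 7). Substituting into the earlier binding gives N := p(p(h(d, 0, e), d), 0).
Decompose p/2: Y2 =?= p(p(h(d, 0, e), d), 0),  7 =?= 7.
Bind Y2 := p(p(h(d, 0, e), d), 0); no other remaining equation mentions Y2.
Delete trivial equation 7 =?= 7.
No equations remain and no clash or occurs-check failure arose, so a unifier exists.

YES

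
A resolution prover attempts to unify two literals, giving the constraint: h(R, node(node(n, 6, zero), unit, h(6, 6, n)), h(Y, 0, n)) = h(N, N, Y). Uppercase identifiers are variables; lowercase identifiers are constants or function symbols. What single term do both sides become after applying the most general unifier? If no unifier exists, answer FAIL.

Decompose h/3: R = N,  node(node(n, 6, zero), unit, h(6, 6, n)) = N,  h(Y, 0, n) = Y.
Bind R := N; no other remaining equation mentions R.
Bind N := node(node(n, 6, zero), unit, h(6, 6, n)); no other remaining equation mentions N. Substituting into the earlier binding gives R := node(node(n, 6, zero), unit, h(6, 6, n)).
Occurs check fails: Y occurs in h(Y, 0, n); the equation Y = h(Y, 0, n) has no finite solution.

FAIL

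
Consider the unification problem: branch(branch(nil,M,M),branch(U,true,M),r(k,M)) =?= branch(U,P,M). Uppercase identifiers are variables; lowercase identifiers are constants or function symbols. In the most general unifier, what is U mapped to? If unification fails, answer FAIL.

Decompose branch/3: branch(nil,M,M) =?= U,  branch(U,true,M) =?= P,  r(k,M) =?= M.
Bind U := branch(nil,M,M); substituting into the one remaining equation that mentions U gives: branch(branch(nil,M,M),true,M) =?= P.
Bind P := branch(branch(nil,M,M),true,M); no other remaining equation mentions P.
Occurs check fails: M occurs in r(k,M); the equation M =?= r(k,M) has no finite solution.

FAIL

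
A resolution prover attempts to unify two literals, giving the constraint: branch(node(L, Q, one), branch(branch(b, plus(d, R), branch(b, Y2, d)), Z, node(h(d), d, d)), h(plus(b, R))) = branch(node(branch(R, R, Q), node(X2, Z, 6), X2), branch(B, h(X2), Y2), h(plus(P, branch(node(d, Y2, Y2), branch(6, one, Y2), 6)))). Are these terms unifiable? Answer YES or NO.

Decompose branch/3: node(L, Q, one) = node(branch(R, R, Q), node(X2, Z, 6), X2),  branch(branch(b, plus(d, R), branch(b, Y2, d)), Z, node(h(d), d, d)) = branch(B, h(X2), Y2),  h(plus(b, R)) = h(plus(P, branch(node(d, Y2, Y2), branch(6, one, Y2), 6))).
Decompose node/3: L = branch(R, R, Q),  Q = node(X2, Z, 6),  one = X2.
Bind L := branch(R, R, Q); no other remaining equation mentions L.
Bind Q := node(X2, Z, 6); no other remaining equation mentions Q. Substituting into the earlier binding gives L := branch(R, R, node(X2, Z, 6)).
Bind X2 := one; substituting into the one remaining equation that mentions X2 gives: branch(branch(b, plus(d, R), branch(b, Y2, d)), Z, node(h(d), d, d)) = branch(B, h(one), Y2). Substituting into the earlier bindings gives L := branch(R, R, node(one, Z, 6)), Q := node(one, Z, 6).
Decompose branch/3: branch(b, plus(d, R), branch(b, Y2, d)) = B,  Z = h(one),  node(h(d), d, d) = Y2.
Bind B := branch(b, plus(d, R), branch(b, Y2, d)); no other remaining equation mentions B.
Bind Z := h(one); no other remaining equation mentions Z. Substituting into the earlier bindings gives L := branch(R, R, node(one, h(one), 6)), Q := node(one, h(one), 6).
Bind Y2 := node(h(d), d, d); substituting into the remaining equation gives: h(plus(b, R)) = h(plus(P, branch(node(d, node(h(d), d, d), node(h(d), d, d)), branch(6, one, node(h(d), d, d)), 6))). Substituting into the earlier binding gives B := branch(b, plus(d, R), branch(b, node(h(d), d, d), d)).
Decompose h/1: plus(b, R) = plus(P, branch(node(d, node(h(d), d, d), node(h(d), d, d)), branch(6, one, node(h(d), d, d)), 6)).
Decompose plus/2: b = P,  R = branch(node(d, node(h(d), d, d), node(h(d), d, d)), branch(6, one, node(h(d), d, d)), 6).
Bind P := b; no other remaining equation mentions P.
Bind R := branch(node(d, node(h(d), d, d), node(h(d), d, d)), branch(6, one, node(h(d), d, d)), 6). Substituting into the earlier bindings gives L := branch(branch(node(d, node(h(d), d, d), node(h(d), d, d)), branch(6, one, node(h(d), d, d)), 6), branch(node(d, node(h(d), d, d), node(h(d), d, d)), branch(6, one, node(h(d), d, d)), 6), node(one, h(one), 6)), B := branch(b, plus(d, branch(node(d, node(h(d), d, d), node(h(d), d, d)), branch(6, one, node(h(d), d, d)), 6)), branch(b, node(h(d), d, d), d)).
No equations remain and no clash or occurs-check failure arose, so a unifier exists.

YES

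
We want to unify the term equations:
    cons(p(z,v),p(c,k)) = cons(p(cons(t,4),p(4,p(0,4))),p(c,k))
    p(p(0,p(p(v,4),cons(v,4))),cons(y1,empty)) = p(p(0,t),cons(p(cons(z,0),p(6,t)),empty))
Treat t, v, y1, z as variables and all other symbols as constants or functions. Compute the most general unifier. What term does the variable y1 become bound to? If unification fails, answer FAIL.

Decompose cons/2: p(z,v) = p(cons(t,4),p(4,p(0,4))),  p(c,k) = p(c,k).
Decompose p/2: z = cons(t,4),  v = p(4,p(0,4)).
Bind z := cons(t,4); substituting into the one remaining equation that mentions z gives: p(p(0,p(p(v,4),cons(v,4))),cons(y1,empty)) = p(p(0,t),cons(p(cons(cons(t,4),0),p(6,t)),empty)).
Bind v := p(4,p(0,4)); substituting into the one remaining equation that mentions v gives: p(p(0,p(p(p(4,p(0,4)),4),cons(p(4,p(0,4)),4))),cons(y1,empty)) = p(p(0,t),cons(p(cons(cons(t,4),0),p(6,t)),empty)).
Delete trivial equation p(c,k) = p(c,k).
Decompose p/2: p(0,p(p(p(4,p(0,4)),4),cons(p(4,p(0,4)),4))) = p(0,t),  cons(y1,empty) = cons(p(cons(cons(t,4),0),p(6,t)),empty).
Decompose p/2: 0 = 0,  p(p(p(4,p(0,4)),4),cons(p(4,p(0,4)),4)) = t.
Delete trivial equation 0 = 0.
Bind t := p(p(p(4,p(0,4)),4),cons(p(4,p(0,4)),4)); substituting into the remaining equation gives: cons(y1,empty) = cons(p(cons(cons(p(p(p(4,p(0,4)),4),cons(p(4,p(0,4)),4)),4),0),p(6,p(p(p(4,p(0,4)),4),cons(p(4,p(0,4)),4)))),empty). Substituting into the earlier binding gives z := cons(p(p(p(4,p(0,4)),4),cons(p(4,p(0,4)),4)),4).
Decompose cons/2: y1 = p(cons(cons(p(p(p(4,p(0,4)),4),cons(p(4,p(0,4)),4)),4),0),p(6,p(p(p(4,p(0,4)),4),cons(p(4,p(0,4)),4)))),  empty = empty.
Bind y1 := p(cons(cons(p(p(p(4,p(0,4)),4),cons(p(4,p(0,4)),4)),4),0),p(6,p(p(p(4,p(0,4)),4),cons(p(4,p(0,4)),4)))); no other remaining equation mentions y1.
Delete trivial equation empty = empty.
MGU = { z -> cons(p(p(p(4,p(0,4)),4),cons(p(4,p(0,4)),4)),4), v -> p(4,p(0,4)), t -> p(p(p(4,p(0,4)),4),cons(p(4,p(0,4)),4)), y1 -> p(cons(cons(p(p(p(4,p(0,4)),4),cons(p(4,p(0,4)),4)),4),0),p(6,p(p(p(4,p(0,4)),4),cons(p(4,p(0,4)),4)))) }, so y1 -> p(cons(cons(p(p(p(4,p(0,4)),4),cons(p(4,p(0,4)),4)),4),0),p(6,p(p(p(4,p(0,4)),4),cons(p(4,p(0,4)),4)))).

p(cons(cons(p(p(p(4,p(0,4)),4),cons(p(4,p(0,4)),4)),4),0),p(6,p(p(p(4,p(0,4)),4),cons(p(4,p(0,4)),4))))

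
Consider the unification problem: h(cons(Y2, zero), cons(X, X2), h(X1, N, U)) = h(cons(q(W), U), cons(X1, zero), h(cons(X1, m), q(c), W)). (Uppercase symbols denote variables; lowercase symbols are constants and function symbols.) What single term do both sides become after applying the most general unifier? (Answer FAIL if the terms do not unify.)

Decompose h/3: cons(Y2, zero) = cons(q(W), U),  cons(X, X2) = cons(X1, zero),  h(X1, N, U) = h(cons(X1, m), q(c), W).
Decompose cons/2: Y2 = q(W),  zero = U.
Bind Y2 := q(W); no other remaining equation mentions Y2.
Bind U := zero; substituting into the one remaining equation that mentions U gives: h(X1, N, zero) = h(cons(X1, m), q(c), W).
Decompose cons/2: X = X1,  X2 = zero.
Bind X := X1; no other remaining equation mentions X.
Bind X2 := zero; no other remaining equation mentions X2.
Decompose h/3: X1 = cons(X1, m),  N = q(c),  zero = W.
Occurs check fails: X1 occurs in cons(X1, m); the equation X1 = cons(X1, m) has no finite solution.

FAIL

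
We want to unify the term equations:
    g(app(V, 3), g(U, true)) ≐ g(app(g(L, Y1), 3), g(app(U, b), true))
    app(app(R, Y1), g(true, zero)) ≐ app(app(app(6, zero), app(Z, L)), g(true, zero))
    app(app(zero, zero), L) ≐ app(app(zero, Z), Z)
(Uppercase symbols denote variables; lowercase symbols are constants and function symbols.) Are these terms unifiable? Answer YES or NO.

Decompose g/2: app(V, 3) ≐ app(g(L, Y1), 3),  g(U, true) ≐ g(app(U, b), true).
Decompose app/2: V ≐ g(L, Y1),  3 ≐ 3.
Bind V := g(L, Y1); no other remaining equation mentions V.
Delete trivial equation 3 ≐ 3.
Decompose g/2: U ≐ app(U, b),  true ≐ true.
Occurs check fails: U occurs in app(U, b); the equation U ≐ app(U, b) has no finite solution.

NO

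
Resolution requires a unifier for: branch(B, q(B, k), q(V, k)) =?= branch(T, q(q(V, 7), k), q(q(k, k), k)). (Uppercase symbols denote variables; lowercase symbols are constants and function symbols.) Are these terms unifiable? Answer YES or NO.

YES

Decompose branch/3: B =?= T,  q(B, k) =?= q(q(V, 7), k),  q(V, k) =?= q(q(k, k), k).
Bind B := T; substituting into the one remaining equation that mentions B gives: q(T, k) =?= q(q(V, 7), k).
Decompose q/2: T =?= q(V, 7),  k =?= k.
Bind T := q(V, 7); no other remaining equation mentions T. Substituting into the earlier binding gives B := q(V, 7).
Delete trivial equation k =?= k.
Decompose q/2: V =?= q(k, k),  k =?= k.
Bind V := q(k, k); no other remaining equation mentions V. Substituting into the earlier bindings gives B := q(q(k, k), 7), T := q(q(k, k), 7).
Delete trivial equation k =?= k.
No equations remain and no clash or occurs-check failure arose, so a unifier exists.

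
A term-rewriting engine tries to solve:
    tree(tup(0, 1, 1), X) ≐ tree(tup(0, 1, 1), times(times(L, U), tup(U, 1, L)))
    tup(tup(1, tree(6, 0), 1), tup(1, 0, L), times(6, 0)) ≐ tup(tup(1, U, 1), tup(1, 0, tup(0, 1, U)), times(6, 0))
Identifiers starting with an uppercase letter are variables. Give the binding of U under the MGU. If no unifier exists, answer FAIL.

tree(6, 0)

Decompose tree/2: tup(0, 1, 1) ≐ tup(0, 1, 1),  X ≐ times(times(L, U), tup(U, 1, L)).
Delete trivial equation tup(0, 1, 1) ≐ tup(0, 1, 1).
Bind X := times(times(L, U), tup(U, 1, L)); no other remaining equation mentions X.
Decompose tup/3: tup(1, tree(6, 0), 1) ≐ tup(1, U, 1),  tup(1, 0, L) ≐ tup(1, 0, tup(0, 1, U)),  times(6, 0) ≐ times(6, 0).
Decompose tup/3: 1 ≐ 1,  tree(6, 0) ≐ U,  1 ≐ 1.
Delete trivial equation 1 ≐ 1.
Bind U := tree(6, 0); substituting into the one remaining equation that mentions U gives: tup(1, 0, L) ≐ tup(1, 0, tup(0, 1, tree(6, 0))). Substituting into the earlier binding gives X := times(times(L, tree(6, 0)), tup(tree(6, 0), 1, L)).
Delete trivial equation 1 ≐ 1.
Decompose tup/3: 1 ≐ 1,  0 ≐ 0,  L ≐ tup(0, 1, tree(6, 0)).
Delete trivial equation 1 ≐ 1.
Delete trivial equation 0 ≐ 0.
Bind L := tup(0, 1, tree(6, 0)); no other remaining equation mentions L. Substituting into the earlier binding gives X := times(times(tup(0, 1, tree(6, 0)), tree(6, 0)), tup(tree(6, 0), 1, tup(0, 1, tree(6, 0)))).
Delete trivial equation times(6, 0) ≐ times(6, 0).
MGU = { X ↦ times(times(tup(0, 1, tree(6, 0)), tree(6, 0)), tup(tree(6, 0), 1, tup(0, 1, tree(6, 0)))), U ↦ tree(6, 0), L ↦ tup(0, 1, tree(6, 0)) }, so U ↦ tree(6, 0).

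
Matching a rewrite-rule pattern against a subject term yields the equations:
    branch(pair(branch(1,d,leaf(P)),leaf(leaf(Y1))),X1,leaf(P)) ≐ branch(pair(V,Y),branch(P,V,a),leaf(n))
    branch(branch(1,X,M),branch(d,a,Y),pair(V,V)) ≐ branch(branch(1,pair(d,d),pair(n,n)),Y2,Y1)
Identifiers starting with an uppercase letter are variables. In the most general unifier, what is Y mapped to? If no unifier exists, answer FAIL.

leaf(leaf(pair(branch(1,d,leaf(n)),branch(1,d,leaf(n)))))

Decompose branch/3: pair(branch(1,d,leaf(P)),leaf(leaf(Y1))) ≐ pair(V,Y),  X1 ≐ branch(P,V,a),  leaf(P) ≐ leaf(n).
Decompose pair/2: branch(1,d,leaf(P)) ≐ V,  leaf(leaf(Y1)) ≐ Y.
Bind V := branch(1,d,leaf(P)); substituting into the 2 remaining equations that mention V gives: X1 ≐ branch(P,branch(1,d,leaf(P)),a),  branch(branch(1,X,M),branch(d,a,Y),pair(branch(1,d,leaf(P)),branch(1,d,leaf(P)))) ≐ branch(branch(1,pair(d,d),pair(n,n)),Y2,Y1).
Bind Y := leaf(leaf(Y1)); substituting into the one remaining equation that mentions Y gives: branch(branch(1,X,M),branch(d,a,leaf(leaf(Y1))),pair(branch(1,d,leaf(P)),branch(1,d,leaf(P)))) ≐ branch(branch(1,pair(d,d),pair(n,n)),Y2,Y1).
Bind X1 := branch(P,branch(1,d,leaf(P)),a); no other remaining equation mentions X1.
Decompose leaf/1: P ≐ n.
Bind P := n; substituting into the remaining equation gives: branch(branch(1,X,M),branch(d,a,leaf(leaf(Y1))),pair(branch(1,d,leaf(n)),branch(1,d,leaf(n)))) ≐ branch(branch(1,pair(d,d),pair(n,n)),Y2,Y1). Substituting into the earlier bindings gives V := branch(1,d,leaf(n)), X1 := branch(n,branch(1,d,leaf(n)),a).
Decompose branch/3: branch(1,X,M) ≐ branch(1,pair(d,d),pair(n,n)),  branch(d,a,leaf(leaf(Y1))) ≐ Y2,  pair(branch(1,d,leaf(n)),branch(1,d,leaf(n))) ≐ Y1.
Decompose branch/3: 1 ≐ 1,  X ≐ pair(d,d),  M ≐ pair(n,n).
Delete trivial equation 1 ≐ 1.
Bind X := pair(d,d); no other remaining equation mentions X.
Bind M := pair(n,n); no other remaining equation mentions M.
Bind Y2 := branch(d,a,leaf(leaf(Y1))); no other remaining equation mentions Y2.
Bind Y1 := pair(branch(1,d,leaf(n)),branch(1,d,leaf(n))). Substituting into the earlier bindings gives Y := leaf(leaf(pair(branch(1,d,leaf(n)),branch(1,d,leaf(n))))), Y2 := branch(d,a,leaf(leaf(pair(branch(1,d,leaf(n)),branch(1,d,leaf(n)))))).
MGU = { V ↦ branch(1,d,leaf(n)), Y ↦ leaf(leaf(pair(branch(1,d,leaf(n)),branch(1,d,leaf(n))))), X1 ↦ branch(n,branch(1,d,leaf(n)),a), P ↦ n, X ↦ pair(d,d), M ↦ pair(n,n), Y2 ↦ branch(d,a,leaf(leaf(pair(branch(1,d,leaf(n)),branch(1,d,leaf(n)))))), Y1 ↦ pair(branch(1,d,leaf(n)),branch(1,d,leaf(n))) }, so Y ↦ leaf(leaf(pair(branch(1,d,leaf(n)),branch(1,d,leaf(n))))).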